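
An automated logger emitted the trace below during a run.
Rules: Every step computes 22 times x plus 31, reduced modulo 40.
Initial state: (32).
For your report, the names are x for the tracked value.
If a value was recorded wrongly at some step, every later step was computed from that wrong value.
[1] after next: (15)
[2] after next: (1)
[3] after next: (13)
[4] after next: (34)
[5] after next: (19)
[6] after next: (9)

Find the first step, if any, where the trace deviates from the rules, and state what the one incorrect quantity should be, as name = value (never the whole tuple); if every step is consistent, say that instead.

step 4, x = 37

Recomputing the run from the initial state:
step 1: x = 15
step 2: x = 1
step 3: x = 13
step 4: x = 37
step 5: x = 5
step 6: x = 21
The first disagreement with the trace is at step 4, where the value should be x = 37.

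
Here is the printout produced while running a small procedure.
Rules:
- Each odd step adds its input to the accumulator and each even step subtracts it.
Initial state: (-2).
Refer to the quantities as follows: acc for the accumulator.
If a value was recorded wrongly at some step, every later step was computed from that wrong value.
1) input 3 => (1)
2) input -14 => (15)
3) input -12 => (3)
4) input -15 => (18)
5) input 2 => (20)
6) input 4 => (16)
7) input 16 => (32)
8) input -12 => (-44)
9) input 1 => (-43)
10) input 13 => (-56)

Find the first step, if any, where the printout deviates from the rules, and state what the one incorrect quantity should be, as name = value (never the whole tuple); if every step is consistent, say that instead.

Step 1: acc = -2 + 3 = 1 — matches.
Step 2: acc = 1 - -14 = 15 — checks out.
Step 3: acc = 15 + -12 = 3 — consistent with the printout.
Step 4: acc = 3 - -15 = 18 — same as recorded.
Step 5: acc = 18 + 2 = 20 — no discrepancy.
Step 6: acc = 20 - 4 = 16 — confirmed correct.
Step 7: acc = 16 + 16 = 32 — matches.
Step 8: acc = 32 - -12 = 44 — first mismatch against the printout.
First deviation found at step 8; the corrected entry is acc = 44.

step 8, acc = 44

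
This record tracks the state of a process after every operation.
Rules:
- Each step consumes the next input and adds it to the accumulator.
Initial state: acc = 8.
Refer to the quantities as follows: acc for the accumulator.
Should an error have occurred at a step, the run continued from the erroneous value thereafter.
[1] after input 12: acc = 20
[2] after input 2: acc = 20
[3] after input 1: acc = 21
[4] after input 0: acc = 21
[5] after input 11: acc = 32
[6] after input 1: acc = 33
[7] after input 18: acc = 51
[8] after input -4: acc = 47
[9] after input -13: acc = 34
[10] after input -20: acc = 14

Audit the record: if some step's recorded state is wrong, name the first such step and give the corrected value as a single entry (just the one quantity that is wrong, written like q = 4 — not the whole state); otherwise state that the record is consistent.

Recomputing the run from the initial state:
step 1: acc = 20
step 2: acc = 22
step 3: acc = 23
step 4: acc = 23
step 5: acc = 34
step 6: acc = 35
step 7: acc = 53
step 8: acc = 49
step 9: acc = 36
step 10: acc = 16
The first disagreement with the record is at step 2, where the value should be acc = 22.

step 2, acc = 22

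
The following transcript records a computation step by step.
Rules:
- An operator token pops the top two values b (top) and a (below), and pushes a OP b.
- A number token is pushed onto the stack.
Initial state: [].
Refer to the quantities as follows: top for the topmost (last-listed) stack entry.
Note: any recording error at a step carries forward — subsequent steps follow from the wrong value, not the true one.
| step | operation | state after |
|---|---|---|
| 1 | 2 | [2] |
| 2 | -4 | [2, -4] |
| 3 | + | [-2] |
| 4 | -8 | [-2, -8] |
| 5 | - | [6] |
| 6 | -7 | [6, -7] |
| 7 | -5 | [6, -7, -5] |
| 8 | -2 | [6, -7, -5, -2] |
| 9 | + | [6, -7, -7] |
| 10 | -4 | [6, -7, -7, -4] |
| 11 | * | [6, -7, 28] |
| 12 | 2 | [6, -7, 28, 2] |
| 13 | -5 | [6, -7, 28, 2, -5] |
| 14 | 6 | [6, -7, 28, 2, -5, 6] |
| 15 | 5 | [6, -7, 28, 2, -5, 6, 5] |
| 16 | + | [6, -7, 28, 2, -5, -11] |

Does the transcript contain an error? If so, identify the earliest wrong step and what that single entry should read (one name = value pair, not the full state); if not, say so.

step 16, top = 11

Step 1: push 2: top = 2 — no discrepancy.
Step 2: push -4: top = -4 — in agreement.
Step 3: 2 + -4 = -2 — exactly as logged.
Step 4: push -8: top = -8 — consistent with the transcript.
Step 5: -2 - -8 = 6 — no discrepancy.
Step 6: push -7: top = -7 — checks out.
Step 7: push -5: top = -5 — matches.
Step 8: push -2: top = -2 — checks out.
Step 9: -5 + -2 = -7 — consistent with the transcript.
Step 10: push -4: top = -4 — confirmed correct.
Step 11: -7 * -4 = 28 — matches.
Step 12: push 2: top = 2 — exactly as logged.
Step 13: push -5: top = -5 — consistent with the transcript.
Step 14: push 6: top = 6 — exactly as logged.
Step 15: push 5: top = 5 — consistent with the transcript.
Step 16: 6 + 5 = 11 — a discrepancy with the transcript.
The earliest wrong entry is at step 16: it should read top = 11.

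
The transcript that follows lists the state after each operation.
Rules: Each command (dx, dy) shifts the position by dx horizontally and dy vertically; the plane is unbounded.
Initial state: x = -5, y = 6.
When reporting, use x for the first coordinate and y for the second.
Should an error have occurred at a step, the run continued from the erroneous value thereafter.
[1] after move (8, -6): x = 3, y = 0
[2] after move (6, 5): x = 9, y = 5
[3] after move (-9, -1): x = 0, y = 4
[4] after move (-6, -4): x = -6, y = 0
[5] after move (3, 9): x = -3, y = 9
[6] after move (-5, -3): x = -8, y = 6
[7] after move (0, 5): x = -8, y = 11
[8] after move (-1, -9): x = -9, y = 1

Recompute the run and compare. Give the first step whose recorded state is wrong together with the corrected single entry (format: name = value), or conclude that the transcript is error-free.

Recomputing the run from the initial state:
step 1: x = 3, y = 0
step 2: x = 9, y = 5
step 3: x = 0, y = 4
step 4: x = -6, y = 0
step 5: x = -3, y = 9
step 6: x = -8, y = 6
step 7: x = -8, y = 11
step 8: x = -9, y = 2
The first disagreement with the transcript is at step 8, where the value should be y = 2.

step 8, y = 2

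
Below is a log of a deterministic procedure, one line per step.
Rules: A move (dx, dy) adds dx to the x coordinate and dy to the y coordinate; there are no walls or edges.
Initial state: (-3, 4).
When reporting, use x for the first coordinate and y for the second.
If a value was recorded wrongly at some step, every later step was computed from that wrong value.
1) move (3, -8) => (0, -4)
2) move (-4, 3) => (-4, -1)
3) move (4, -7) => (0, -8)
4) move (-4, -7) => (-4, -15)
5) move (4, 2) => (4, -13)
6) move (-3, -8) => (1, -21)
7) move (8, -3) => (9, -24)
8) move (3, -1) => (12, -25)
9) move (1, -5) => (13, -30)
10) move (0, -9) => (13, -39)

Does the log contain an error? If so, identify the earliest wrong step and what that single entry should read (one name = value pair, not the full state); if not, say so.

step 1: x = -3 + (3) = 0, y = 4 + (-8) = -4 -> no discrepancy
step 2: x = 0 + (-4) = -4, y = -4 + (3) = -1 -> no discrepancy
step 3: x = -4 + (4) = 0, y = -1 + (-7) = -8 -> agrees with the log
step 4: x = 0 + (-4) = -4, y = -8 + (-7) = -15 -> exactly as logged
step 5: x = -4 + (4) = 0, y = -15 + (2) = -13 -> first mismatch against the log
The earliest wrong entry is at step 5: it should read x = 0.

step 5, x = 0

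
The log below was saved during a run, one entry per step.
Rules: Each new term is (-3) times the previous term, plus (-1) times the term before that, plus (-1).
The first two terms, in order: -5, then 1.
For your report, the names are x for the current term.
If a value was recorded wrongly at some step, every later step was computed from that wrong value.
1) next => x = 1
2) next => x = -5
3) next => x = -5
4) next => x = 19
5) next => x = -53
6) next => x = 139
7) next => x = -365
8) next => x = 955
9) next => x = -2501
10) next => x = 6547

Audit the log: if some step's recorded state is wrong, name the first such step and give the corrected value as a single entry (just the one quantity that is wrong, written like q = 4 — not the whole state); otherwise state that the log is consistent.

Recomputing the run from the initial state:
step 1: x = 1
step 2: x = -5
step 3: x = 13
step 4: x = -35
step 5: x = 91
step 6: x = -239
step 7: x = 625
step 8: x = -1637
step 9: x = 4285
step 10: x = -11219
The first disagreement with the log is at step 3, where the value should be x = 13.

step 3, x = 13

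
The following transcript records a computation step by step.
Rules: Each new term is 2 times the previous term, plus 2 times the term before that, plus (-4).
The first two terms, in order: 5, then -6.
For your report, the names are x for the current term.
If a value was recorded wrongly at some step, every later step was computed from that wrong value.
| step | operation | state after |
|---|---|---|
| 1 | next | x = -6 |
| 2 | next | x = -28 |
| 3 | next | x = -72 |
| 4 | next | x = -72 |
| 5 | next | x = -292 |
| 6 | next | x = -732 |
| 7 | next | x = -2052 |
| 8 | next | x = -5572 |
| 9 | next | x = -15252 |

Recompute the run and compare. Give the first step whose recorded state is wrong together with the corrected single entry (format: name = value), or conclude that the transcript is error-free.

step 1: x = 2*(-6) + (2)*(5) + (-4) = -6 -> in agreement
step 2: x = 2*(-6) + (2)*(-6) + (-4) = -28 -> no discrepancy
step 3: x = 2*(-28) + (2)*(-6) + (-4) = -72 -> consistent with the transcript
step 4: x = 2*(-72) + (2)*(-28) + (-4) = -204 -> the transcript disagrees here
Step 4 is the first one off; corrected, x = -204.

step 4, x = -204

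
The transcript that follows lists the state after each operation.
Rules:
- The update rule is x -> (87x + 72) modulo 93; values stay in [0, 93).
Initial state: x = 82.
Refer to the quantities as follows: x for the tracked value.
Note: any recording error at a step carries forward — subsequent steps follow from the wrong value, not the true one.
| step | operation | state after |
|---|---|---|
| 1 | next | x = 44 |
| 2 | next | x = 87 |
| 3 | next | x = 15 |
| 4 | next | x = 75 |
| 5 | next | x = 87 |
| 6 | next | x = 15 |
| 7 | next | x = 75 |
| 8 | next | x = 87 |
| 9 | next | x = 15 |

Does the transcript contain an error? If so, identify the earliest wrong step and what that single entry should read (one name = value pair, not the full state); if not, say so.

step 1, x = 45

Recomputing the run from the initial state:
step 1: x = 45
step 2: x = 81
step 3: x = 51
step 4: x = 45
step 5: x = 81
step 6: x = 51
step 7: x = 45
step 8: x = 81
step 9: x = 51
The first disagreement with the transcript is at step 1, where the value should be x = 45.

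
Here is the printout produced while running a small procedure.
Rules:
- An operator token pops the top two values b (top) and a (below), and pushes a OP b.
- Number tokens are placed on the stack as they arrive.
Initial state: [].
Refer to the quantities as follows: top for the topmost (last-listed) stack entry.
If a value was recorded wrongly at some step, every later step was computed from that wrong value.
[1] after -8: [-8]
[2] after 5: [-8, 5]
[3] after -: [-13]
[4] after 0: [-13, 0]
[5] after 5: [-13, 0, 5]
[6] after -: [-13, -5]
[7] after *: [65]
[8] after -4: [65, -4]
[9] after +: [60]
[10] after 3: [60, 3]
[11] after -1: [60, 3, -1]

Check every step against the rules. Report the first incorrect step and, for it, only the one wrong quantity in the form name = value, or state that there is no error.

Recomputing the run from the initial state:
step 1: [-8]
step 2: [-8, 5]
step 3: [-13]
step 4: [-13, 0]
step 5: [-13, 0, 5]
step 6: [-13, -5]
step 7: [65]
step 8: [65, -4]
step 9: [61]
step 10: [61, 3]
step 11: [61, 3, -1]
The first disagreement with the printout is at step 9, where the value should be top = 61.

step 9, top = 61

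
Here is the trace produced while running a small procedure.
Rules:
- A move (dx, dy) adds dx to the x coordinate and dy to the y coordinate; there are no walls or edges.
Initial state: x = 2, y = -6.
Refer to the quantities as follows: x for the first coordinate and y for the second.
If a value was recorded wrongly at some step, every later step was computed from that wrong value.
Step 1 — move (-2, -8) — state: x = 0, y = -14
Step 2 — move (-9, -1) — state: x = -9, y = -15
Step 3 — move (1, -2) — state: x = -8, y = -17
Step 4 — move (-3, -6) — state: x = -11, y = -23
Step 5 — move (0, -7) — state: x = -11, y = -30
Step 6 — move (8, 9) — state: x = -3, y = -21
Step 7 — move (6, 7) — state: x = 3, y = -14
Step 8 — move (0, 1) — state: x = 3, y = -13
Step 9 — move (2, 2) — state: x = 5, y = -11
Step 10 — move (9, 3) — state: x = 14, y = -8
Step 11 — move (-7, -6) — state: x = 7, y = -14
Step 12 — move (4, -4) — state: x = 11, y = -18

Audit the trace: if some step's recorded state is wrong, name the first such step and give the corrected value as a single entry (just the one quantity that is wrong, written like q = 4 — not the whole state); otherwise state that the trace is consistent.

Step 1: x = 2 + (-2) = 0, y = -6 + (-8) = -14 — verified.
Step 2: x = 0 + (-9) = -9, y = -14 + (-1) = -15 — confirmed correct.
Step 3: x = -9 + (1) = -8, y = -15 + (-2) = -17 — in agreement.
Step 4: x = -8 + (-3) = -11, y = -17 + (-6) = -23 — checks out.
Step 5: x = -11 + (0) = -11, y = -23 + (-7) = -30 — verified.
Step 6: x = -11 + (8) = -3, y = -30 + (9) = -21 — checks out.
Step 7: x = -3 + (6) = 3, y = -21 + (7) = -14 — same as recorded.
Step 8: x = 3 + (0) = 3, y = -14 + (1) = -13 — no discrepancy.
Step 9: x = 3 + (2) = 5, y = -13 + (2) = -11 — matches.
Step 10: x = 5 + (9) = 14, y = -11 + (3) = -8 — exactly as logged.
Step 11: x = 14 + (-7) = 7, y = -8 + (-6) = -14 — consistent with the trace.
Step 12: x = 7 + (4) = 11, y = -14 + (-4) = -18 — no discrepancy.
No step deviates from the rules.

no error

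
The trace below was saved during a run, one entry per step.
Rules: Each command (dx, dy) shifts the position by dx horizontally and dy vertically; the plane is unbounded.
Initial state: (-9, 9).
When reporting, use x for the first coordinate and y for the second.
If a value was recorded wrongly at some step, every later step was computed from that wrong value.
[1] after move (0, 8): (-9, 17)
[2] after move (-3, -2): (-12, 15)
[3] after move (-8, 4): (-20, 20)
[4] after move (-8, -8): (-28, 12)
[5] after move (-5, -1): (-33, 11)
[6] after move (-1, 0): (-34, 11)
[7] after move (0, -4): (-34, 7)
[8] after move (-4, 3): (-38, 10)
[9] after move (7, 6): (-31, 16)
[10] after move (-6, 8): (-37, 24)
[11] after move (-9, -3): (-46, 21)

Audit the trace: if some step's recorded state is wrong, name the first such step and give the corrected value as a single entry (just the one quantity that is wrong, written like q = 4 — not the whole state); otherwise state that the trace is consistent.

Recomputing the run from the initial state:
step 1: x = -9, y = 17
step 2: x = -12, y = 15
step 3: x = -20, y = 19
step 4: x = -28, y = 11
step 5: x = -33, y = 10
step 6: x = -34, y = 10
step 7: x = -34, y = 6
step 8: x = -38, y = 9
step 9: x = -31, y = 15
step 10: x = -37, y = 23
step 11: x = -46, y = 20
The first disagreement with the trace is at step 3, where the value should be y = 19.

step 3, y = 19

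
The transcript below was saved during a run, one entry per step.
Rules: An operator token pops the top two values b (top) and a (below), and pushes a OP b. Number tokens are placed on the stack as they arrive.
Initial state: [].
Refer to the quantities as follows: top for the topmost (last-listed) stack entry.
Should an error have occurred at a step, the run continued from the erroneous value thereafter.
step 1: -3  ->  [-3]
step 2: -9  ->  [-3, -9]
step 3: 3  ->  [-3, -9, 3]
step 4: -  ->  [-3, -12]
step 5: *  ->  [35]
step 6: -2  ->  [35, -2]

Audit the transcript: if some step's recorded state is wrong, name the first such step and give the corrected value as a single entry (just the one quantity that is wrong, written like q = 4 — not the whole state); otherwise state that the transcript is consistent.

step 5, top = 36

Step 1: push -3: top = -3 — consistent with the transcript.
Step 2: push -9: top = -9 — matches.
Step 3: push 3: top = 3 — matches.
Step 4: -9 - 3 = -12 — consistent with the transcript.
Step 5: -3 * -12 = 36 — the entry is off here.
First incorrect step: 5; the correct value is top = 36.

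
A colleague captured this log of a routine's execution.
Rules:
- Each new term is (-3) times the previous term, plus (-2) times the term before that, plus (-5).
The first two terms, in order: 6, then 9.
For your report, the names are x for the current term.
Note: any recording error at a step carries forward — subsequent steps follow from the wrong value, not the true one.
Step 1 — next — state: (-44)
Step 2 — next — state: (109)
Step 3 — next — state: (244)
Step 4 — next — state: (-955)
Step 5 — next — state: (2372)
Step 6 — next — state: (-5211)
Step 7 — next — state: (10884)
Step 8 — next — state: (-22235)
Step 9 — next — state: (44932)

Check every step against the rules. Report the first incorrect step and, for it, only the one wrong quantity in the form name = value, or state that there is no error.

step 3, x = -244

step 1: x = -3*(9) + (-2)*(6) + (-5) = -44 -> confirmed correct
step 2: x = -3*(-44) + (-2)*(9) + (-5) = 109 -> consistent with the log
step 3: x = -3*(109) + (-2)*(-44) + (-5) = -244 -> not what was recorded
Conclusion: step 3 carries the first error; the entry should be x = -244.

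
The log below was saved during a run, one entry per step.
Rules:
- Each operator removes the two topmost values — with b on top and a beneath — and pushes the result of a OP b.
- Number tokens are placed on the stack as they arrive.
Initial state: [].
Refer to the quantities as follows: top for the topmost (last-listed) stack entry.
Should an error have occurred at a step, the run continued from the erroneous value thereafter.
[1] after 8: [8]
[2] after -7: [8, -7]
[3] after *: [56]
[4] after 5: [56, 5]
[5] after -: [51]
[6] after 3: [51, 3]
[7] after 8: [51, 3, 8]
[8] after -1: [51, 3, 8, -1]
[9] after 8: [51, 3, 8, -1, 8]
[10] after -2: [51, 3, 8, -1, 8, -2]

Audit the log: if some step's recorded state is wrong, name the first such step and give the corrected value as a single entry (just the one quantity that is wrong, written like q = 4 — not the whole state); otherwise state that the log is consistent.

step 3, top = -56

step 1: push 8: top = 8 -> agrees with the log
step 2: push -7: top = -7 -> matches
step 3: 8 * -7 = -56 -> the entry is off here
First deviation found at step 3; the corrected entry is top = -56.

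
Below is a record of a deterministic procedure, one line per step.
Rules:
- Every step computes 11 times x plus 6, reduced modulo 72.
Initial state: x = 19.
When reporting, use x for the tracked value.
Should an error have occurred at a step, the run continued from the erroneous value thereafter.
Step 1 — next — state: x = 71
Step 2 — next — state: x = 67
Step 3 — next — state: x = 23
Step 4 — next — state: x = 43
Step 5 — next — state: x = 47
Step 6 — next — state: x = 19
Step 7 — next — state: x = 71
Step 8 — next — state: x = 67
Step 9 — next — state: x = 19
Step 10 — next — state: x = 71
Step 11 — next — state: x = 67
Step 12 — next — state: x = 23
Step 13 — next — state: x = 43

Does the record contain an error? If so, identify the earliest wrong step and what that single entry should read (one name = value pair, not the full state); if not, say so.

step 9, x = 23

Recomputing the run from the initial state:
step 1: x = 71
step 2: x = 67
step 3: x = 23
step 4: x = 43
step 5: x = 47
step 6: x = 19
step 7: x = 71
step 8: x = 67
step 9: x = 23
step 10: x = 43
step 11: x = 47
step 12: x = 19
step 13: x = 71
The first disagreement with the record is at step 9, where the value should be x = 23.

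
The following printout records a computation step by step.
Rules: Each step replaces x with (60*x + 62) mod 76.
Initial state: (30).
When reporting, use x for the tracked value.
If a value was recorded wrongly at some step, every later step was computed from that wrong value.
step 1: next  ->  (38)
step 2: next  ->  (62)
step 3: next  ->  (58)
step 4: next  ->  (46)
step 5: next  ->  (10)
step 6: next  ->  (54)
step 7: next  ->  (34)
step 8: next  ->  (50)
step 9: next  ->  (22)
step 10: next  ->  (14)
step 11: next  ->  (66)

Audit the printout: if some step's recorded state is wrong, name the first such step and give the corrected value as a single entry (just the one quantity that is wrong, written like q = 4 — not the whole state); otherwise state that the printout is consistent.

no error

step 1: x = (60*30 + 62) mod 76 = 38 -> checks out
step 2: x = (60*38 + 62) mod 76 = 62 -> confirmed correct
step 3: x = (60*62 + 62) mod 76 = 58 -> confirmed correct
step 4: x = (60*58 + 62) mod 76 = 46 -> no discrepancy
step 5: x = (60*46 + 62) mod 76 = 10 -> same as recorded
step 6: x = (60*10 + 62) mod 76 = 54 -> same as recorded
step 7: x = (60*54 + 62) mod 76 = 34 -> in agreement
step 8: x = (60*34 + 62) mod 76 = 50 -> matches
step 9: x = (60*50 + 62) mod 76 = 22 -> exactly as logged
step 10: x = (60*22 + 62) mod 76 = 14 -> no discrepancy
step 11: x = (60*14 + 62) mod 76 = 66 -> exactly as logged
No step deviates from the rules.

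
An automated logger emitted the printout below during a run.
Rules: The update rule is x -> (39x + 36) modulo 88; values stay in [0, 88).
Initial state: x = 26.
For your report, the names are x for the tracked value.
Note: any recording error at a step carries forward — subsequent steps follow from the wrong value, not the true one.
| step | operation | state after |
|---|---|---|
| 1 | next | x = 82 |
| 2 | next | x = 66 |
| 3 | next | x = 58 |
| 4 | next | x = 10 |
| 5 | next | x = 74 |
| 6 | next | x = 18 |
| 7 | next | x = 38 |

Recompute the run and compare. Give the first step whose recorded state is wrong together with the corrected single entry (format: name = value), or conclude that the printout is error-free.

step 7, x = 34

Step 1: x = (39*26 + 36) mod 88 = 82 — same as recorded.
Step 2: x = (39*82 + 36) mod 88 = 66 — checks out.
Step 3: x = (39*66 + 36) mod 88 = 58 — same as recorded.
Step 4: x = (39*58 + 36) mod 88 = 10 — in agreement.
Step 5: x = (39*10 + 36) mod 88 = 74 — verified.
Step 6: x = (39*74 + 36) mod 88 = 18 — verified.
Step 7: x = (39*18 + 36) mod 88 = 34 — the recorded entry deviates here.
Conclusion: step 7 carries the first error; the entry should be x = 34.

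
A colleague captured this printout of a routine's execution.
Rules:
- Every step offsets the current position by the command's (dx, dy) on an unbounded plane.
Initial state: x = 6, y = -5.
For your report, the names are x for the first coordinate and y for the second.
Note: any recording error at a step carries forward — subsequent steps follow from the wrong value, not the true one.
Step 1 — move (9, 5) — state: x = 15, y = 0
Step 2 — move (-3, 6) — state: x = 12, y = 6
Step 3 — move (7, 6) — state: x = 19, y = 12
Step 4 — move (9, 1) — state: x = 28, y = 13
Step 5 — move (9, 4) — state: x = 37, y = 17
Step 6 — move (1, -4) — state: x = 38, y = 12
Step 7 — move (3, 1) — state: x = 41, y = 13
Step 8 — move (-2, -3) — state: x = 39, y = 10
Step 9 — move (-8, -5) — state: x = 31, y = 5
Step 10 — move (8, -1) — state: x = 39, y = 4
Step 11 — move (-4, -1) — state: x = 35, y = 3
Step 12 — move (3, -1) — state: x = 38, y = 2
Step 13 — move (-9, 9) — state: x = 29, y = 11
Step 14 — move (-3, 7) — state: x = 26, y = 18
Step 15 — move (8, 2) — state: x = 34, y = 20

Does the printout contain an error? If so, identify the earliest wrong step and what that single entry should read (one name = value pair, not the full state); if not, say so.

Recomputing the run from the initial state:
step 1: x = 15, y = 0
step 2: x = 12, y = 6
step 3: x = 19, y = 12
step 4: x = 28, y = 13
step 5: x = 37, y = 17
step 6: x = 38, y = 13
step 7: x = 41, y = 14
step 8: x = 39, y = 11
step 9: x = 31, y = 6
step 10: x = 39, y = 5
step 11: x = 35, y = 4
step 12: x = 38, y = 3
step 13: x = 29, y = 12
step 14: x = 26, y = 19
step 15: x = 34, y = 21
The first disagreement with the printout is at step 6, where the value should be y = 13.

step 6, y = 13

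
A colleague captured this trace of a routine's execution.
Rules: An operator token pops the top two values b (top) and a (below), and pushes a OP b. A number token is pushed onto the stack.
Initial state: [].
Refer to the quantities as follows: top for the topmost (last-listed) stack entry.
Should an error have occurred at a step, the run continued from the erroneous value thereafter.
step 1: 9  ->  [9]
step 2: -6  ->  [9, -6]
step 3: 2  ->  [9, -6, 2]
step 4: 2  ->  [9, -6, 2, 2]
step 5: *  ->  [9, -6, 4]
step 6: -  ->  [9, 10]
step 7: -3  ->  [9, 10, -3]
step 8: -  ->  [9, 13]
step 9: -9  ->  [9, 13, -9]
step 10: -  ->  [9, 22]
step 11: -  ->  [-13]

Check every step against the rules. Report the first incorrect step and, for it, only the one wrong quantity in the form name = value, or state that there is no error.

Recomputing the run from the initial state:
step 1: [9]
step 2: [9, -6]
step 3: [9, -6, 2]
step 4: [9, -6, 2, 2]
step 5: [9, -6, 4]
step 6: [9, -10]
step 7: [9, -10, -3]
step 8: [9, -7]
step 9: [9, -7, -9]
step 10: [9, 2]
step 11: [7]
The first disagreement with the trace is at step 6, where the value should be top = -10.

step 6, top = -10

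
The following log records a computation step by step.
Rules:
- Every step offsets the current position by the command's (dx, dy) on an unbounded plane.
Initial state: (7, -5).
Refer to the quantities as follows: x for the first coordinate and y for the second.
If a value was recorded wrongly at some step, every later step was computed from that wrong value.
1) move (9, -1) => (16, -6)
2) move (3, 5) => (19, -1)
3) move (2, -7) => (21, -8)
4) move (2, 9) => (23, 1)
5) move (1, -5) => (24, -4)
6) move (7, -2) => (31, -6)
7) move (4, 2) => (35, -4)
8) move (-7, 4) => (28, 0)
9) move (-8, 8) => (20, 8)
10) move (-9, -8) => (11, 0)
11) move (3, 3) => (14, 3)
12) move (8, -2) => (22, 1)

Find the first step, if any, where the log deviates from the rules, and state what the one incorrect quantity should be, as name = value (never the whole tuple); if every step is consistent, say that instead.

Recomputing the run from the initial state:
step 1: x = 16, y = -6
step 2: x = 19, y = -1
step 3: x = 21, y = -8
step 4: x = 23, y = 1
step 5: x = 24, y = -4
step 6: x = 31, y = -6
step 7: x = 35, y = -4
step 8: x = 28, y = 0
step 9: x = 20, y = 8
step 10: x = 11, y = 0
step 11: x = 14, y = 3
step 12: x = 22, y = 1
This matches the log at every step.

no error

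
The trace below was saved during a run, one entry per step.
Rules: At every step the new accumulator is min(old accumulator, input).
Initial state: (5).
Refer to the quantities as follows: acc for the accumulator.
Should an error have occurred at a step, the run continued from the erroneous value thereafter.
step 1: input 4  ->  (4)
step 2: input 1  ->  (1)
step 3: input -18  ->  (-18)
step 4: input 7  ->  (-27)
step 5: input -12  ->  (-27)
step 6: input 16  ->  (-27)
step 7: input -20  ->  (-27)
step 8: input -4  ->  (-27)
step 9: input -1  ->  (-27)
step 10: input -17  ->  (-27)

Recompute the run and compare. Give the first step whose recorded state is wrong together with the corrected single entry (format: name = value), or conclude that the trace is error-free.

step 4, acc = -18

Step 1: acc = min(5, 4) = 4 — checks out.
Step 2: acc = min(4, 1) = 1 — verified.
Step 3: acc = min(1, -18) = -18 — no discrepancy.
Step 4: acc = min(-18, 7) = -18 — the trace has a different value.
The audit stops at step 4: the recorded entry is wrong and should be acc = -18.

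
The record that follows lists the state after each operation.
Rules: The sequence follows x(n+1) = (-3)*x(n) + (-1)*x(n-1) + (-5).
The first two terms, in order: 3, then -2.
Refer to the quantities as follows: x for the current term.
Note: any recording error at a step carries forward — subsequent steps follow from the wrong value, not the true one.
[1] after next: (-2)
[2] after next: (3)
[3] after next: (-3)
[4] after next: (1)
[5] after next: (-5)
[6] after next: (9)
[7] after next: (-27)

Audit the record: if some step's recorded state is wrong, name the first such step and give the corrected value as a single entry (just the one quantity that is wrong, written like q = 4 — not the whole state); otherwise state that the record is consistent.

step 3, x = -12

Recomputing the run from the initial state:
step 1: x = -2
step 2: x = 3
step 3: x = -12
step 4: x = 28
step 5: x = -77
step 6: x = 198
step 7: x = -522
The first disagreement with the record is at step 3, where the value should be x = -12.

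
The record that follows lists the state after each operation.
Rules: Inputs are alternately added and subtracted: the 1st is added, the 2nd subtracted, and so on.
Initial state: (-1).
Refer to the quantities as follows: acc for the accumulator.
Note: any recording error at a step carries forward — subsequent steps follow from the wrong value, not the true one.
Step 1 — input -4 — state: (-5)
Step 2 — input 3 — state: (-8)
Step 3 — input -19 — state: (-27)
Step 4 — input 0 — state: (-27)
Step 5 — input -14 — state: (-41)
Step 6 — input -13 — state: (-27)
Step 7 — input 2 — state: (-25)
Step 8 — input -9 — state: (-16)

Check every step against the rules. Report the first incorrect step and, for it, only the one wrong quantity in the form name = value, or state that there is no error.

Step 1: acc = -1 + -4 = -5 — in agreement.
Step 2: acc = -5 - 3 = -8 — same as recorded.
Step 3: acc = -8 + -19 = -27 — consistent with the record.
Step 4: acc = -27 - 0 = -27 — checks out.
Step 5: acc = -27 + -14 = -41 — verified.
Step 6: acc = -41 - -13 = -28 — the record has a different value.
Conclusion: step 6 carries the first error; the entry should be acc = -28.

step 6, acc = -28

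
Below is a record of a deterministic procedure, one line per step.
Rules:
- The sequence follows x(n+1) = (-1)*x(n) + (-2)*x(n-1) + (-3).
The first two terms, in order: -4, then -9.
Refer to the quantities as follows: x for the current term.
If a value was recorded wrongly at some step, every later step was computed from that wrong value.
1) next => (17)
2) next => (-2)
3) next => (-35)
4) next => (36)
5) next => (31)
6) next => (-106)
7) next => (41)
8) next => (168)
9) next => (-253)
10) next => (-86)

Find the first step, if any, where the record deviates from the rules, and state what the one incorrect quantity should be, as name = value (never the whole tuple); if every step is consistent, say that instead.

step 1, x = 14

step 1: x = -1*(-9) + (-2)*(-4) + (-3) = 14 -> the entry is off here
That makes step 1 the first incorrect line — x = 14 is what it should show.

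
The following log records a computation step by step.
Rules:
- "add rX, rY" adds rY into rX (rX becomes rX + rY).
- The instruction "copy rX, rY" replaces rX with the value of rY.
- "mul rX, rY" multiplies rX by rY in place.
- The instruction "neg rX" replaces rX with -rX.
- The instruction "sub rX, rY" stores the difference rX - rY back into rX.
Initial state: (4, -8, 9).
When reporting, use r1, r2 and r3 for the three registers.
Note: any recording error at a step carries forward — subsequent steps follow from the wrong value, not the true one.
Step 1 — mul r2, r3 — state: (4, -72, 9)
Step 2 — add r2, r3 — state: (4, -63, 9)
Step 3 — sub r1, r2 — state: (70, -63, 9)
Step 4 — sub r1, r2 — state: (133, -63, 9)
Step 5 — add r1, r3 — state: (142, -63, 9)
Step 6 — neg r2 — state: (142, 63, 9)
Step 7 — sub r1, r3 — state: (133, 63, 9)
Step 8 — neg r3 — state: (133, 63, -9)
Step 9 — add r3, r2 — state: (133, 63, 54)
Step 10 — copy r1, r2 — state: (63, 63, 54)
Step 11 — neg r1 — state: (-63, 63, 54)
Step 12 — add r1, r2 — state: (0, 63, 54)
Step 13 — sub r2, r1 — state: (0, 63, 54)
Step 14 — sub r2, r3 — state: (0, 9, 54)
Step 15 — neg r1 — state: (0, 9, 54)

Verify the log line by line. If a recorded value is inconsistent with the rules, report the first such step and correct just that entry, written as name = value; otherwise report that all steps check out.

1. r2 = -8 * 9 = -72 (consistent with the log)
2. r2 = -72 + 9 = -63 (same as recorded)
3. r1 = 4 - -63 = 67 (first mismatch against the log)
Step 3 is the first one off; corrected, r1 = 67.

step 3, r1 = 67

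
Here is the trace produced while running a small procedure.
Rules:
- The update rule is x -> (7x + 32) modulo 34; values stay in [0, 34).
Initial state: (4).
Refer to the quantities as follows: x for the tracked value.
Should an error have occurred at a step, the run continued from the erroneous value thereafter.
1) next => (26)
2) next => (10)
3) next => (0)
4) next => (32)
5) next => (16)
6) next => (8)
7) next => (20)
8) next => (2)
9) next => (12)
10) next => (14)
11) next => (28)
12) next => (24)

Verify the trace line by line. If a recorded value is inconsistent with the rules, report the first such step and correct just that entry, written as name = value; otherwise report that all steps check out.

Recomputing the run from the initial state:
step 1: x = 26
step 2: x = 10
step 3: x = 0
step 4: x = 32
step 5: x = 18
step 6: x = 22
step 7: x = 16
step 8: x = 8
step 9: x = 20
step 10: x = 2
step 11: x = 12
step 12: x = 14
The first disagreement with the trace is at step 5, where the value should be x = 18.

step 5, x = 18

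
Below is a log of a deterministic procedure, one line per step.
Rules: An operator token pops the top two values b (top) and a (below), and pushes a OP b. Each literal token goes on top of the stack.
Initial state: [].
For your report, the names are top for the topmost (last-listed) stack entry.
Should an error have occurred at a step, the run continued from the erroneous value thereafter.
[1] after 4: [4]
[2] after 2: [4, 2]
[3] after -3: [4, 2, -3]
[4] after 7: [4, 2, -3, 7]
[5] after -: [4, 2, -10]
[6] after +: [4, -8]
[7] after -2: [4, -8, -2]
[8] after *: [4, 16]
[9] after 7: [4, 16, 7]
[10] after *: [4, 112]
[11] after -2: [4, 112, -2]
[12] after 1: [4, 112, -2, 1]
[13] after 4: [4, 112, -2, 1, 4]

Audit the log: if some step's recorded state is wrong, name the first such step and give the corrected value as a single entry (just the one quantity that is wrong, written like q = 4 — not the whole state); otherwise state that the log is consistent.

no error

Recomputing the run from the initial state:
step 1: [4]
step 2: [4, 2]
step 3: [4, 2, -3]
step 4: [4, 2, -3, 7]
step 5: [4, 2, -10]
step 6: [4, -8]
step 7: [4, -8, -2]
step 8: [4, 16]
step 9: [4, 16, 7]
step 10: [4, 112]
step 11: [4, 112, -2]
step 12: [4, 112, -2, 1]
step 13: [4, 112, -2, 1, 4]
This matches the log at every step.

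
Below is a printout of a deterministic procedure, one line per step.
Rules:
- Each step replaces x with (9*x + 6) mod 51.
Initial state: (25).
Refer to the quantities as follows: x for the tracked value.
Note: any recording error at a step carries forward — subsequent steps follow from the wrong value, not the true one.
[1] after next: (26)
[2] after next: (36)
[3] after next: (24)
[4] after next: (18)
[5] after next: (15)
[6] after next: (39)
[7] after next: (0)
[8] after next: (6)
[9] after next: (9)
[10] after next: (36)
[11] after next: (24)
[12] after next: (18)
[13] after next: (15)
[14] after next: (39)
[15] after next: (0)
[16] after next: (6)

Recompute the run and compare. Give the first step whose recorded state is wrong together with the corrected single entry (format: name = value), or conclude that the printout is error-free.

step 1, x = 27

Step 1: x = (9*25 + 6) mod 51 = 27 — not what was recorded.
First deviation found at step 1; the corrected entry is x = 27.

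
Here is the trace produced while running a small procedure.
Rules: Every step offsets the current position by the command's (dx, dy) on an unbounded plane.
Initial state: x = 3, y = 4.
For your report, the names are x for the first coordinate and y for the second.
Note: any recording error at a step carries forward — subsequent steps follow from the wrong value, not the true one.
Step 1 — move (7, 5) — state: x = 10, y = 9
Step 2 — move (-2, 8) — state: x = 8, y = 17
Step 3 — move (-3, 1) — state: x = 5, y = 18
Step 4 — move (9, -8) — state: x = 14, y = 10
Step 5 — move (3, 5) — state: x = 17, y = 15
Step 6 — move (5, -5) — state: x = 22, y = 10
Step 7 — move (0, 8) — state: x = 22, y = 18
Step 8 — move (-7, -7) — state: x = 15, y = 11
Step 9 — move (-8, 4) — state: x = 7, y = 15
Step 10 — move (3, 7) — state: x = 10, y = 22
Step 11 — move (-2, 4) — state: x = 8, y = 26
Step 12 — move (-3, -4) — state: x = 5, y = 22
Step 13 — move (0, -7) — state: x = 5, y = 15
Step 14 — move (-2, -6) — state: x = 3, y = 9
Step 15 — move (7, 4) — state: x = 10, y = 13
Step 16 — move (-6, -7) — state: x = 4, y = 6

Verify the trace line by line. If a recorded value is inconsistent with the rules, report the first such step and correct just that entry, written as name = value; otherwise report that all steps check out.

no error

Recomputing the run from the initial state:
step 1: x = 10, y = 9
step 2: x = 8, y = 17
step 3: x = 5, y = 18
step 4: x = 14, y = 10
step 5: x = 17, y = 15
step 6: x = 22, y = 10
step 7: x = 22, y = 18
step 8: x = 15, y = 11
step 9: x = 7, y = 15
step 10: x = 10, y = 22
step 11: x = 8, y = 26
step 12: x = 5, y = 22
step 13: x = 5, y = 15
step 14: x = 3, y = 9
step 15: x = 10, y = 13
step 16: x = 4, y = 6
This matches the trace at every step.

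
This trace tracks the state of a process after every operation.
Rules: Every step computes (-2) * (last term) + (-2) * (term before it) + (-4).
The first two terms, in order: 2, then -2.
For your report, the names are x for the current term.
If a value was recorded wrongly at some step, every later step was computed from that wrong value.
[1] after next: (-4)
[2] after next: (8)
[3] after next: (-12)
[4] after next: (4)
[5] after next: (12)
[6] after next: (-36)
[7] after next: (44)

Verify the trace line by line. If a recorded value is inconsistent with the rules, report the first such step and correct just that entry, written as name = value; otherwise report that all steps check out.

1. x = -2*(-2) + (-2)*(2) + (-4) = -4 (exactly as logged)
2. x = -2*(-4) + (-2)*(-2) + (-4) = 8 (no discrepancy)
3. x = -2*(8) + (-2)*(-4) + (-4) = -12 (verified)
4. x = -2*(-12) + (-2)*(8) + (-4) = 4 (matches)
5. x = -2*(4) + (-2)*(-12) + (-4) = 12 (in agreement)
6. x = -2*(12) + (-2)*(4) + (-4) = -36 (no discrepancy)
7. x = -2*(-36) + (-2)*(12) + (-4) = 44 (confirmed correct)
Every step is consistent.

no error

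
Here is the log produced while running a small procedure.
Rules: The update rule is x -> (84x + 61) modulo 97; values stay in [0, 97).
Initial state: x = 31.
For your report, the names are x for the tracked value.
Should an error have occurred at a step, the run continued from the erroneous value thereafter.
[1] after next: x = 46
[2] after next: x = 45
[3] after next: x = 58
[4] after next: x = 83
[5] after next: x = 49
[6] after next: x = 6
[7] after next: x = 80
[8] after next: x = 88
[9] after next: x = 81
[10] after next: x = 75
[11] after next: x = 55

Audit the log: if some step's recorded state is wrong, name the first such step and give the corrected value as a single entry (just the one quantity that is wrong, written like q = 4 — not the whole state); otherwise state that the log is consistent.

step 1: x = (84*31 + 61) mod 97 = 46 -> confirmed correct
step 2: x = (84*46 + 61) mod 97 = 45 -> same as recorded
step 3: x = (84*45 + 61) mod 97 = 58 -> agrees with the log
step 4: x = (84*58 + 61) mod 97 = 83 -> confirmed correct
step 5: x = (84*83 + 61) mod 97 = 49 -> matches
step 6: x = (84*49 + 61) mod 97 = 6 -> agrees with the log
step 7: x = (84*6 + 61) mod 97 = 80 -> checks out
step 8: x = (84*80 + 61) mod 97 = 88 -> matches
step 9: x = (84*88 + 61) mod 97 = 81 -> same as recorded
step 10: x = (84*81 + 61) mod 97 = 75 -> consistent with the log
step 11: x = (84*75 + 61) mod 97 = 56 -> not what was recorded
First incorrect step: 11; the correct value is x = 56.

step 11, x = 56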